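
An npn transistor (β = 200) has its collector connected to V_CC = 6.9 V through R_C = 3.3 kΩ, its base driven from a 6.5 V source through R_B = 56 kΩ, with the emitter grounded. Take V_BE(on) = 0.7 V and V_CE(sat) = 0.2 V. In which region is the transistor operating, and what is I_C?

Assume active: I_B = (6.5 − 0.7)/56 = 0.104 mA, giving I_C = β·I_B = 20.7 mA.
But then V_CE = 6.9 − 20.7×3.3 = -61.5 V < V_CE(sat) = 0.2 V — impossible in the active region.
So the transistor is saturated. With V_CE = 0.2 V, I_C = (V_CC − 0.2)/R_C = 6.7/3.3 = 2.03 mA.
Check: β·I_B = 20.7 mA > I_C = 2.03 mA, confirming saturation.

saturation; I_C ≈ 2 mA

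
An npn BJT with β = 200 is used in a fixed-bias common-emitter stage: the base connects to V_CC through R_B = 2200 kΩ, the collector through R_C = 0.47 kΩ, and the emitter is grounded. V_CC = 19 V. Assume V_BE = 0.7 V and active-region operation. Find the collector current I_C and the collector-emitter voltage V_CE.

I_C ≈ 1.7 mA, V_CE ≈ 18 V

Base loop: V_CC = I_B·R_B + V_BE, so I_B = (19 − 0.7)/2200 kΩ = 0.00832 mA.
In the active region I_C = β·I_B = 200 × 0.00832 = 1.66 mA.
Collector loop: V_CE = V_CC − I_C·R_C = 19 − 1.66×0.47 = 18.2 V.
Since V_CE = 18.2 V > V_CE(sat) ≈ 0.2 V, the transistor is in the active region as assumed.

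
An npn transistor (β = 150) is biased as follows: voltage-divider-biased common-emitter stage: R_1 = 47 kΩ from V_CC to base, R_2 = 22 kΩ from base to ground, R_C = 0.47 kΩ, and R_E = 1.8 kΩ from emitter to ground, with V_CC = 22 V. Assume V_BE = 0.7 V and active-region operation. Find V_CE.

Thevenize the base divider: V_Th = V_CC·R_2/(R_1+R_2) = 22×22/69 = 7.01 V, R_Th = R_1‖R_2 = 15 kΩ.
Base-emitter loop: V_Th = I_B·R_Th + V_BE + (β+1)I_B·R_E, so I_B = (7.01 − 0.7) / (15 + 151×1.8) = 0.022 mA.
I_C = β·I_B = 150×0.022 = 3.3 mA, and I_E = (β+1)I_B = 3.32 mA.
V_CE = V_CC − I_C·R_C − I_E·R_E = 22 − 3.3×0.47 − 3.32×1.8 = 14.5 V.
V_CE = 14.5 V > 0.2 V confirms active-region operation.

V_CE ≈ 14 V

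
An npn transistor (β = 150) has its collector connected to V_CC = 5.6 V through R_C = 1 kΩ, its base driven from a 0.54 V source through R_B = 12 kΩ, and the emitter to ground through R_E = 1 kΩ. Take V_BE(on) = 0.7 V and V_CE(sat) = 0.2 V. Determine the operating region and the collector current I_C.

cutoff; I_C ≈ 0

V_BB = 0.54 V ≤ V_BE(on) = 0.7 V, so the base-emitter junction is not forward biased.
The transistor is in cutoff: I_B = I_C = 0.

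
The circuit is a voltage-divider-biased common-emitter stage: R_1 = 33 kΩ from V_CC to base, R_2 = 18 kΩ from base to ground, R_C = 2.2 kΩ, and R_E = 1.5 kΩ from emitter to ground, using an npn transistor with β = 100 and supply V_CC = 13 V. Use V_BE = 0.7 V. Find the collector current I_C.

Thevenize the base divider: V_Th = V_CC·R_2/(R_1+R_2) = 13×18/51 = 4.59 V, R_Th = R_1‖R_2 = 11.6 kΩ.
Base-emitter loop: V_Th = I_B·R_Th + V_BE + (β+1)I_B·R_E, so I_B = (4.59 − 0.7) / (11.6 + 101×1.5) = 0.0238 mA.
I_C = β·I_B = 100×0.0238 = 2.38 mA, and I_E = (β+1)I_B = 2.41 mA.
V_CE = V_CC − I_C·R_C − I_E·R_E = 13 − 2.38×2.2 − 2.41×1.5 = 4.15 V.
V_CE = 4.15 V > 0.2 V confirms active-region operation.

I_C ≈ 2.4 mA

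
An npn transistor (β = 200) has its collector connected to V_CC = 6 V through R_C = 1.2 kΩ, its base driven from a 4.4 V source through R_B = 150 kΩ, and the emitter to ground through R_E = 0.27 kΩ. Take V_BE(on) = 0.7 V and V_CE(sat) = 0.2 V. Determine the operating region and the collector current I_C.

Assume active. Base-emitter loop: I_B = (V_BB − V_BE)/(R_B + (β+1)R_E) = (4.4 − 0.7)/(150 + 201×0.27) = 0.0181 mA.
I_C = β·I_B = 200×0.0181 = 3.62 mA.
V_CE = V_CC − I_C·R_C − I_E·R_E = 6 − 3.62×1.2 − 3.64×0.27 = 0.67 V > V_CE(sat), so the active-region assumption holds.

active; I_C ≈ 3.6 mA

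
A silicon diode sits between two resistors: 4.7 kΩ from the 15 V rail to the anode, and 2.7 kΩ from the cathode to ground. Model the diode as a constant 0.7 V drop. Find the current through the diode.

The two resistors are in series with the diode, so KVL gives 15 = I·4.7 + 0.7 + I·2.7.
I = (15 − 0.7) / (4.7 + 2.7) kΩ = 14.3 / 7.4 = 1.93 mA.

I ≈ 1.9 mA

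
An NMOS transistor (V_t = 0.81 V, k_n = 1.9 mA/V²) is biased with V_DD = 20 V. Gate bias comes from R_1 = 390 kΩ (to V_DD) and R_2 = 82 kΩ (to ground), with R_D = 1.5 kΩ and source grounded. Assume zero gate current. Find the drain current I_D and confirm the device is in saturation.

V_G = V_DD·R_2/(R_1+R_2) = 20×82/472 = 3.47 V. With the source grounded, V_GS = V_G = 3.47 V.
Assume saturation: I_D = (k_n/2)(V_GS − V_t)² = (1.9/2)×(3.47 − 0.81)² = 0.95×2.66² = 6.74 mA.
V_DS = V_DD − I_D·R_D = 20 − 6.74×1.5 = 9.88 V.
Saturation requires V_DS ≥ V_GS − V_t = 2.66 V; 9.88 ≥ 2.66 ✓.

I_D ≈ 6.7 mA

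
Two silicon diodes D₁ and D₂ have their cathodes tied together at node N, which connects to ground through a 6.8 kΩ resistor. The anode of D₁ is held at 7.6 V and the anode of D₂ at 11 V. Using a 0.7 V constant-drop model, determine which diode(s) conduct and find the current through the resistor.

Only D₂ conducts; I_R ≈ 1.5 mA

Assume both conduct. Then node N would need to be at both 7.6−0.7 = 6.9 V and 11−0.7 = 10.3 V, which is impossible.
Assume only D₂ conducts: V_N = 11 − 0.7 = 10.3 V, so I_R = 10.3/6.8 = 1.51 mA.
Check D₁: its anode-to-cathode voltage is 7.6 − 10.3 = -2.7 V < 0.7 V, so it is off. The assumption is consistent.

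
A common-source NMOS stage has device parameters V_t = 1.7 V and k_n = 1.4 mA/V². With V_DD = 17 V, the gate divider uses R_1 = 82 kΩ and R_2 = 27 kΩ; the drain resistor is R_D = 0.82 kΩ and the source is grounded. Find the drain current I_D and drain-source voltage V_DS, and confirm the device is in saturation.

V_G = V_DD·R_2/(R_1+R_2) = 17×27/109 = 4.21 V. With the source grounded, V_GS = V_G = 4.21 V.
Assume saturation: I_D = (k_n/2)(V_GS − V_t)² = (1.4/2)×(4.21 − 1.7)² = 0.7×2.51² = 4.41 mA.
V_DS = V_DD − I_D·R_D = 17 − 4.41×0.82 = 13.4 V.
Saturation requires V_DS ≥ V_GS − V_t = 2.51 V; 13.4 ≥ 2.51 ✓.

I_D ≈ 4.4 mA, V_DS ≈ 13 V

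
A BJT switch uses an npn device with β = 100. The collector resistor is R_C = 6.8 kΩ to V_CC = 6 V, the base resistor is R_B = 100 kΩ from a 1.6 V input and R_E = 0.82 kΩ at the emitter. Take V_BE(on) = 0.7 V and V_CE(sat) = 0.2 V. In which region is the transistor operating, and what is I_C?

Assume active. Base-emitter loop: I_B = (V_BB − V_BE)/(R_B + (β+1)R_E) = (1.6 − 0.7)/(100 + 101×0.82) = 0.00492 mA.
I_C = β·I_B = 100×0.00492 = 0.492 mA.
V_CE = V_CC − I_C·R_C − I_E·R_E = 6 − 0.492×6.8 − 0.497×0.82 = 2.24 V > V_CE(sat), so the active-region assumption holds.

active; I_C ≈ 0.49 mA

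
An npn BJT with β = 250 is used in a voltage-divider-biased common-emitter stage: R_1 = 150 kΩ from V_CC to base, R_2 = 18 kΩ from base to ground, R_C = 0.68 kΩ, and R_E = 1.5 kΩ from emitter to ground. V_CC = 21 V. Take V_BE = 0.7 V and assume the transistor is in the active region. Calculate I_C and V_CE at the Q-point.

Thevenize the base divider: V_Th = V_CC·R_2/(R_1+R_2) = 21×18/168 = 2.25 V, R_Th = R_1‖R_2 = 16.1 kΩ.
Base-emitter loop: V_Th = I_B·R_Th + V_BE + (β+1)I_B·R_E, so I_B = (2.25 − 0.7) / (16.1 + 251×1.5) = 0.00395 mA.
I_C = β·I_B = 250×0.00395 = 0.987 mA, and I_E = (β+1)I_B = 0.991 mA.
V_CE = V_CC − I_C·R_C − I_E·R_E = 21 − 0.987×0.68 − 0.991×1.5 = 18.8 V.
V_CE = 18.8 V > 0.2 V confirms active-region operation.

I_C ≈ 0.99 mA, V_CE ≈ 19 V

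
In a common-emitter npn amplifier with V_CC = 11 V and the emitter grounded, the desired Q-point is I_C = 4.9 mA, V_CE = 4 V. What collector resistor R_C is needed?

Collector loop: V_CC = I_C·R_C + V_CE.
R_C = (V_CC − V_CE)/I_C = (11 − 4)/4.9 = 1.43 kΩ.

R_C ≈ 1.4 kΩ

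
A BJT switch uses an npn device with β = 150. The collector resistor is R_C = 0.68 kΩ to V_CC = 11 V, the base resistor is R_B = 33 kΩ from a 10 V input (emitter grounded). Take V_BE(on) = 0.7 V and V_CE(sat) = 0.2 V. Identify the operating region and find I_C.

saturation; I_C ≈ 16 mA

Assume active: I_B = (10 − 0.7)/33 = 0.282 mA, giving I_C = β·I_B = 42.3 mA.
But then V_CE = 11 − 42.3×0.68 = -17.7 V < V_CE(sat) = 0.2 V — impossible in the active region.
So the transistor is saturated. With V_CE = 0.2 V, I_C = (V_CC − 0.2)/R_C = 10.8/0.68 = 15.9 mA.
Check: β·I_B = 42.3 mA > I_C = 15.9 mA, confirming saturation.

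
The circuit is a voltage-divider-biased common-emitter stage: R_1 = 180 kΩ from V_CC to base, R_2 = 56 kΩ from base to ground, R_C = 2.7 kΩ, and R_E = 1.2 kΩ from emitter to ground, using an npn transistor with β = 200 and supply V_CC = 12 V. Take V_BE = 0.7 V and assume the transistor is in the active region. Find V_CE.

V_CE ≈ 6.1 V

Thevenize the base divider: V_Th = V_CC·R_2/(R_1+R_2) = 12×56/236 = 2.85 V, R_Th = R_1‖R_2 = 42.7 kΩ.
Base-emitter loop: V_Th = I_B·R_Th + V_BE + (β+1)I_B·R_E, so I_B = (2.85 − 0.7) / (42.7 + 201×1.2) = 0.00756 mA.
I_C = β·I_B = 200×0.00756 = 1.51 mA, and I_E = (β+1)I_B = 1.52 mA.
V_CE = V_CC − I_C·R_C − I_E·R_E = 12 − 1.51×2.7 − 1.52×1.2 = 6.09 V.
V_CE = 6.09 V > 0.2 V confirms active-region operation.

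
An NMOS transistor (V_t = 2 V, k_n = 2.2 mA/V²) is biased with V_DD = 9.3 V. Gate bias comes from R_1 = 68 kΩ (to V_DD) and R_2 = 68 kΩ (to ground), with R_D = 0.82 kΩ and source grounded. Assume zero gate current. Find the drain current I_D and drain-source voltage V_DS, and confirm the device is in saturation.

V_G = V_DD·R_2/(R_1+R_2) = 9.3×68/136 = 4.65 V. With the source grounded, V_GS = V_G = 4.65 V.
Assume saturation: I_D = (k_n/2)(V_GS − V_t)² = (2.2/2)×(4.65 − 2)² = 1.1×2.65² = 7.72 mA.
V_DS = V_DD − I_D·R_D = 9.3 − 7.72×0.82 = 2.97 V.
Saturation requires V_DS ≥ V_GS − V_t = 2.65 V; 2.97 ≥ 2.65 ✓.

I_D ≈ 7.7 mA, V_DS ≈ 3 V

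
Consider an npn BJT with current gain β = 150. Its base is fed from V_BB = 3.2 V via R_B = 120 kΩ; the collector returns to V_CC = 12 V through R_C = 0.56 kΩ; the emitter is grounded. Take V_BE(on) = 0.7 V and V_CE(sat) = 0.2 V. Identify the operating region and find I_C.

Assume active. Base-emitter loop: I_B = (V_BB − V_BE)/R_B = (3.2 − 0.7)/120 = 0.0208 mA.
I_C = β·I_B = 150×0.0208 = 3.12 mA.
V_CE = V_CC − I_C·R_C = 12 − 3.12×0.56 = 10.2 V > V_CE(sat), so the active-region assumption holds.

active; I_C ≈ 3.1 mA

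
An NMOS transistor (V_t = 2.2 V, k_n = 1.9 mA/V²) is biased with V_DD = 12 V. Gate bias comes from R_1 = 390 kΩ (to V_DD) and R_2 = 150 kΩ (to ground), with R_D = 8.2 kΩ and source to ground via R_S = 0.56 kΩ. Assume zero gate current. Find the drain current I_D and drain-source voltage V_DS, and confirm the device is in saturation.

I_D ≈ 0.6 mA, V_DS ≈ 6.7 V

V_G = V_DD·R_2/(R_1+R_2) = 12×150/540 = 3.33 V.
Assume saturation: I_D = (k_n/2)(V_GS − V_t)² with V_GS = V_G − I_D·R_S = 3.33 − 0.56·I_D.
Substituting gives 0.298·I_D² − 2.21·I_D + 1.22 = 0, with roots I_D = 0.602 or 6.8 mA.
The root I_D = 6.8 mA gives V_GS = -0.476 V ≤ V_t, so take I_D = 0.602 mA.
Then V_GS = 3 V and V_DS = V_DD − I_D(R_D+R_S) = 12 − 0.602×8.76 = 6.73 V.
Saturation requires V_DS ≥ V_GS − V_t = 0.796 V; 6.73 ≥ 0.796 ✓.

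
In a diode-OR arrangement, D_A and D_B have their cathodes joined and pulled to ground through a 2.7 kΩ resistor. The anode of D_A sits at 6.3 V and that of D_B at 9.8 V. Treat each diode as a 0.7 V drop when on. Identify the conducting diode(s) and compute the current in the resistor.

Assume both conduct. Then node N would need to be at both 6.3−0.7 = 5.6 V and 9.8−0.7 = 9.1 V, which is impossible.
Assume only D_B conducts: V_N = 9.8 − 0.7 = 9.1 V, so I_R = 9.1/2.7 = 3.37 mA.
Check D_A: its anode-to-cathode voltage is 6.3 − 9.1 = -2.8 V < 0.7 V, so it is off. The assumption is consistent.

Only D_B conducts; I_R ≈ 3.4 mA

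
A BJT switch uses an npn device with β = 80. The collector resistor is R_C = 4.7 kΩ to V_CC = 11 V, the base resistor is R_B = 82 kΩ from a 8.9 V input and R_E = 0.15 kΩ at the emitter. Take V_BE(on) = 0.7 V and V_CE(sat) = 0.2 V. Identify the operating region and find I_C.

Assume active: I_B = (8.9 − 0.7)/(82 + 81×0.15) = 0.0871 mA, I_C = β·I_B = 6.97 mA.
Then V_CE = 11 − 6.97×4.7 − 7.05×0.15 = -22.8 V < 0.2 V — the active assumption fails.
Re-solve with V_CE = 0.2 V. KCL at the emitter: V_E/R_E = (V_BB−0.7−V_E)/R_B + (V_CC−0.2−V_E)/R_C, giving V_E = 0.348 V.
I_C = (V_CC − 0.2 − V_E)/R_C = (10.8 − 0.348)/4.7 = 2.22 mA.
Check: I_B = (8.2 − 0.348)/82 = 0.0958 mA, and β·I_B = 7.66 mA > I_C, confirming saturation.

saturation; I_C ≈ 2.2 mA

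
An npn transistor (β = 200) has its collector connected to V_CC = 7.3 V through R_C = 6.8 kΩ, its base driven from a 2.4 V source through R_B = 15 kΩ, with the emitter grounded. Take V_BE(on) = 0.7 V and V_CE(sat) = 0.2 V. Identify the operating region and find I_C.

saturation; I_C ≈ 1 mA

Assume active: I_B = (2.4 − 0.7)/15 = 0.113 mA, giving I_C = β·I_B = 22.7 mA.
But then V_CE = 7.3 − 22.7×6.8 = -147 V < V_CE(sat) = 0.2 V — impossible in the active region.
So the transistor is saturated. With V_CE = 0.2 V, I_C = (V_CC − 0.2)/R_C = 7.1/6.8 = 1.04 mA.
Check: β·I_B = 22.7 mA > I_C = 1.04 mA, confirming saturation.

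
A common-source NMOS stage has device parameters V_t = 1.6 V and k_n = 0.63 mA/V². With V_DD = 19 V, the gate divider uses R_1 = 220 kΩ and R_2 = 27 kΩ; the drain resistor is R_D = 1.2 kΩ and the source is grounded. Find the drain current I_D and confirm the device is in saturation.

V_G = V_DD·R_2/(R_1+R_2) = 19×27/247 = 2.08 V. With the source grounded, V_GS = V_G = 2.08 V.
Assume saturation: I_D = (k_n/2)(V_GS − V_t)² = (0.63/2)×(2.08 − 1.6)² = 0.315×0.477² = 0.0716 mA.
V_DS = V_DD − I_D·R_D = 19 − 0.0716×1.2 = 18.9 V.
Saturation requires V_DS ≥ V_GS − V_t = 0.477 V; 18.9 ≥ 0.477 ✓.

I_D ≈ 0.072 mA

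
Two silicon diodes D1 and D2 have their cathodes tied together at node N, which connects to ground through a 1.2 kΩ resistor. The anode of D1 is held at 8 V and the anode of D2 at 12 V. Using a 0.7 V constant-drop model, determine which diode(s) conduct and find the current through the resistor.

Only D2 conducts; I_R ≈ 9.4 mA

Assume both conduct. Then node N would need to be at both 8−0.7 = 7.3 V and 12−0.7 = 11.3 V, which is impossible.
Assume only D2 conducts: V_N = 12 − 0.7 = 11.3 V, so I_R = 11.3/1.2 = 9.42 mA.
Check D1: its anode-to-cathode voltage is 8 − 11.3 = -3.3 V < 0.7 V, so it is off. The assumption is consistent.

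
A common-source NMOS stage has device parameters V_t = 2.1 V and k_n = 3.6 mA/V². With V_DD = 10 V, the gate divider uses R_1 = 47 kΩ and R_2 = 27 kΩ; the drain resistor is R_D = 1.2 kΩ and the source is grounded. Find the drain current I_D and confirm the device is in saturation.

V_G = V_DD·R_2/(R_1+R_2) = 10×27/74 = 3.65 V. With the source grounded, V_GS = V_G = 3.65 V.
Assume saturation: I_D = (k_n/2)(V_GS − V_t)² = (3.6/2)×(3.65 − 2.1)² = 1.8×1.55² = 4.32 mA.
V_DS = V_DD − I_D·R_D = 10 − 4.32×1.2 = 4.82 V.
Saturation requires V_DS ≥ V_GS − V_t = 1.55 V; 4.82 ≥ 1.55 ✓.

I_D ≈ 4.3 mA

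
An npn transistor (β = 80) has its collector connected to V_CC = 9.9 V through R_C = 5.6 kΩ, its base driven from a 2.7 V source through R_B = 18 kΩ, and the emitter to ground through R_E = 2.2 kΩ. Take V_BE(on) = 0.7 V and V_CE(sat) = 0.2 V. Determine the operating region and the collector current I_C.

active; I_C ≈ 0.82 mA

Assume active. Base-emitter loop: I_B = (V_BB − V_BE)/(R_B + (β+1)R_E) = (2.7 − 0.7)/(18 + 81×2.2) = 0.0102 mA.
I_C = β·I_B = 80×0.0102 = 0.815 mA.
V_CE = V_CC − I_C·R_C − I_E·R_E = 9.9 − 0.815×5.6 − 0.826×2.2 = 3.52 V > V_CE(sat), so the active-region assumption holds.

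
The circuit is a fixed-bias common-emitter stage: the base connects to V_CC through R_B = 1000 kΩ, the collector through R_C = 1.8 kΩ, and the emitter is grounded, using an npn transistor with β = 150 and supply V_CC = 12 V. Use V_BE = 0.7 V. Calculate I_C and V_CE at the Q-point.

Base loop: V_CC = I_B·R_B + V_BE, so I_B = (12 − 0.7)/1000 kΩ = 0.0113 mA.
In the active region I_C = β·I_B = 150 × 0.0113 = 1.7 mA.
Collector loop: V_CE = V_CC − I_C·R_C = 12 − 1.7×1.8 = 8.95 V.
Since V_CE = 8.95 V > V_CE(sat) ≈ 0.2 V, the transistor is in the active region as assumed.

I_C ≈ 1.7 mA, V_CE ≈ 8.9 V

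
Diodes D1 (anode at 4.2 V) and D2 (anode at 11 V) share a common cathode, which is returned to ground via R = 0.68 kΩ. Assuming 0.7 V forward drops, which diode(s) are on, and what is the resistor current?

Only D2 conducts; I_R ≈ 15 mA

Assume both conduct. Then node N would need to be at both 4.2−0.7 = 3.5 V and 11−0.7 = 10.3 V, which is impossible.
Assume only D2 conducts: V_N = 11 − 0.7 = 10.3 V, so I_R = 10.3/0.68 = 15.1 mA.
Check D1: its anode-to-cathode voltage is 4.2 − 10.3 = -6.1 V < 0.7 V, so it is off. The assumption is consistent.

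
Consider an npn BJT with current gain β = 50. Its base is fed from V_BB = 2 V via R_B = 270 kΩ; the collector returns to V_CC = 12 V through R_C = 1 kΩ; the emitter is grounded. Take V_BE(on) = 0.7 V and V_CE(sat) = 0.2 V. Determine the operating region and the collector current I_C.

Assume active. Base-emitter loop: I_B = (V_BB − V_BE)/R_B = (2 − 0.7)/270 = 0.00481 mA.
I_C = β·I_B = 50×0.00481 = 0.241 mA.
V_CE = V_CC − I_C·R_C = 12 − 0.241×1 = 11.8 V > V_CE(sat), so the active-region assumption holds.

active; I_C ≈ 0.24 mA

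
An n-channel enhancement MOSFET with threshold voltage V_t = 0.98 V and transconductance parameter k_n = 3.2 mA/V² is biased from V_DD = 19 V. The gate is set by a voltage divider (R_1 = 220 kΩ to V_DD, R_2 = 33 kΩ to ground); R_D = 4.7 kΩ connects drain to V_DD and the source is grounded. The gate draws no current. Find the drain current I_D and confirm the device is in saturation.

V_G = V_DD·R_2/(R_1+R_2) = 19×33/253 = 2.48 V. With the source grounded, V_GS = V_G = 2.48 V.
Assume saturation: I_D = (k_n/2)(V_GS − V_t)² = (3.2/2)×(2.48 − 0.98)² = 1.6×1.5² = 3.59 mA.
V_DS = V_DD − I_D·R_D = 19 − 3.59×4.7 = 2.12 V.
Saturation requires V_DS ≥ V_GS − V_t = 1.5 V; 2.12 ≥ 1.5 ✓.

I_D ≈ 3.6 mA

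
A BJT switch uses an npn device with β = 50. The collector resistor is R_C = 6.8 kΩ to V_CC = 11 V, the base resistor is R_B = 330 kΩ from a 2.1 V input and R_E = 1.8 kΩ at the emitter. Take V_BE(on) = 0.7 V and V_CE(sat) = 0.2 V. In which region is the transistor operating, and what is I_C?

Assume active. Base-emitter loop: I_B = (V_BB − V_BE)/(R_B + (β+1)R_E) = (2.1 − 0.7)/(330 + 51×1.8) = 0.00332 mA.
I_C = β·I_B = 50×0.00332 = 0.166 mA.
V_CE = V_CC − I_C·R_C − I_E·R_E = 11 − 0.166×6.8 − 0.169×1.8 = 9.57 V > V_CE(sat), so the active-region assumption holds.

active; I_C ≈ 0.17 mA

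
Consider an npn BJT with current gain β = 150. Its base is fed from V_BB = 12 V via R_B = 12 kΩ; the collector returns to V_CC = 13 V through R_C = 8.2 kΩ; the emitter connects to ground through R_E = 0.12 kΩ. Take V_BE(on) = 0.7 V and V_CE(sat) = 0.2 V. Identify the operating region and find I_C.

Assume active: I_B = (12 − 0.7)/(12 + 151×0.12) = 0.375 mA, I_C = β·I_B = 56.3 mA.
Then V_CE = 13 − 56.3×8.2 − 56.7×0.12 = -455 V < 0.2 V — the active assumption fails.
Re-solve with V_CE = 0.2 V. KCL at the emitter: V_E/R_E = (V_BB−0.7−V_E)/R_B + (V_CC−0.2−V_E)/R_C, giving V_E = 0.293 V.
I_C = (V_CC − 0.2 − V_E)/R_C = (12.8 − 0.293)/8.2 = 1.53 mA.
Check: I_B = (11.3 − 0.293)/12 = 0.917 mA, and β·I_B = 138 mA > I_C, confirming saturation.

saturation; I_C ≈ 1.5 mA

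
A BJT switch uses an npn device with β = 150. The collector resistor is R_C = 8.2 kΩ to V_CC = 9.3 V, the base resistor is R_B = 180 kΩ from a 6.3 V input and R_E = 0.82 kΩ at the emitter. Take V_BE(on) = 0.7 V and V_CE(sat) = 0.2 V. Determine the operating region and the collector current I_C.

saturation; I_C ≈ 1 mA

Assume active: I_B = (6.3 − 0.7)/(180 + 151×0.82) = 0.0184 mA, I_C = β·I_B = 2.76 mA.
Then V_CE = 9.3 − 2.76×8.2 − 2.78×0.82 = -15.7 V < 0.2 V — the active assumption fails.
Re-solve with V_CE = 0.2 V. KCL at the emitter: V_E/R_E = (V_BB−0.7−V_E)/R_B + (V_CC−0.2−V_E)/R_C, giving V_E = 0.847 V.
I_C = (V_CC − 0.2 − V_E)/R_C = (9.1 − 0.847)/8.2 = 1.01 mA.
Check: I_B = (5.6 − 0.847)/180 = 0.0264 mA, and β·I_B = 3.96 mA > I_C, confirming saturation.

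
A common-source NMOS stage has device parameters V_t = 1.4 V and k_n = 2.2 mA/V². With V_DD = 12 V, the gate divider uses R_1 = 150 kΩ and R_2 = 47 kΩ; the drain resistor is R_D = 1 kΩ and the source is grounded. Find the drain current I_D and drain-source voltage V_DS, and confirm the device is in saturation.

I_D ≈ 2.4 mA, V_DS ≈ 9.6 V

V_G = V_DD·R_2/(R_1+R_2) = 12×47/197 = 2.86 V. With the source grounded, V_GS = V_G = 2.86 V.
Assume saturation: I_D = (k_n/2)(V_GS − V_t)² = (2.2/2)×(2.86 − 1.4)² = 1.1×1.46² = 2.35 mA.
V_DS = V_DD − I_D·R_D = 12 − 2.35×1 = 9.65 V.
Saturation requires V_DS ≥ V_GS − V_t = 1.46 V; 9.65 ≥ 1.46 ✓.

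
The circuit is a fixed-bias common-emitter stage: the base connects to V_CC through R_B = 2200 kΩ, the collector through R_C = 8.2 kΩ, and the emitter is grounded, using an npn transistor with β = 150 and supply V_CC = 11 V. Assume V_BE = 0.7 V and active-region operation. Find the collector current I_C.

I_C ≈ 0.7 mA

Base loop: V_CC = I_B·R_B + V_BE, so I_B = (11 − 0.7)/2200 kΩ = 0.00468 mA.
In the active region I_C = β·I_B = 150 × 0.00468 = 0.702 mA.
Collector loop: V_CE = V_CC − I_C·R_C = 11 − 0.702×8.2 = 5.24 V.
Since V_CE = 5.24 V > V_CE(sat) ≈ 0.2 V, the transistor is in the active region as assumed.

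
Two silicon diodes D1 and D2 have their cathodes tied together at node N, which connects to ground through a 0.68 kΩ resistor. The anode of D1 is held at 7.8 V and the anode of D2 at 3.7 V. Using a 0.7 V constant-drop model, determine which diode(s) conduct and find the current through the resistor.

Assume both conduct. Then node N would need to be at both 7.8−0.7 = 7.1 V and 3.7−0.7 = 3 V, which is impossible.
Assume only D1 conducts: V_N = 7.8 − 0.7 = 7.1 V, so I_R = 7.1/0.68 = 10.4 mA.
Check D2: its anode-to-cathode voltage is 3.7 − 7.1 = -3.4 V < 0.7 V, so it is off. The assumption is consistent.

Only D1 conducts; I_R ≈ 10 mA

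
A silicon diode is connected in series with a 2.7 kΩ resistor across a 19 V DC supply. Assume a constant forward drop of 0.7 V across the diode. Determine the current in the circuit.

I ≈ 6.8 mA

KVL around the loop: 19 = V_D + I·R = 0.7 + I × 2.7 kΩ.
So I = (19 − 0.7) / 2.7 kΩ = 18.3 / 2.7 = 6.78 mA.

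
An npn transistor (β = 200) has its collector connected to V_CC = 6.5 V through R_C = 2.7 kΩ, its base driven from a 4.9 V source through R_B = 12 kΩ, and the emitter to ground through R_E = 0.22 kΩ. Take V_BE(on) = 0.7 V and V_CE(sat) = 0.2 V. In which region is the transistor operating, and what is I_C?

saturation; I_C ≈ 2.1 mA

Assume active: I_B = (4.9 − 0.7)/(12 + 201×0.22) = 0.0747 mA, I_C = β·I_B = 14.9 mA.
Then V_CE = 6.5 − 14.9×2.7 − 15×0.22 = -37.1 V < 0.2 V — the active assumption fails.
Re-solve with V_CE = 0.2 V. KCL at the emitter: V_E/R_E = (V_BB−0.7−V_E)/R_B + (V_CC−0.2−V_E)/R_C, giving V_E = 0.537 V.
I_C = (V_CC − 0.2 − V_E)/R_C = (6.3 − 0.537)/2.7 = 2.13 mA.
Check: I_B = (4.2 − 0.537)/12 = 0.305 mA, and β·I_B = 61.1 mA > I_C, confirming saturation.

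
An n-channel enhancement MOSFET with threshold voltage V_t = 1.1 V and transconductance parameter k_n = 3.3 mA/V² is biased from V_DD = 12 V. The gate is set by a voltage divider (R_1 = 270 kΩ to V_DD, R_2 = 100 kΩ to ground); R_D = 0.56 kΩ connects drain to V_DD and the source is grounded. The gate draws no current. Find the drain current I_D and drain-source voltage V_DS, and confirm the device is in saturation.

V_G = V_DD·R_2/(R_1+R_2) = 12×100/370 = 3.24 V. With the source grounded, V_GS = V_G = 3.24 V.
Assume saturation: I_D = (k_n/2)(V_GS − V_t)² = (3.3/2)×(3.24 − 1.1)² = 1.65×2.14² = 7.58 mA.
V_DS = V_DD − I_D·R_D = 12 − 7.58×0.56 = 7.76 V.
Saturation requires V_DS ≥ V_GS − V_t = 2.14 V; 7.76 ≥ 2.14 ✓.

I_D ≈ 7.6 mA, V_DS ≈ 7.8 V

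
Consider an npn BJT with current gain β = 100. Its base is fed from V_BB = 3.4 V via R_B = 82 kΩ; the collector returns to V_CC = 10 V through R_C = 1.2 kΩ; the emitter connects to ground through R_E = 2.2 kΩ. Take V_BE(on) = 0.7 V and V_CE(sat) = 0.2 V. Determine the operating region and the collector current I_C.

active; I_C ≈ 0.89 mA

Assume active. Base-emitter loop: I_B = (V_BB − V_BE)/(R_B + (β+1)R_E) = (3.4 − 0.7)/(82 + 101×2.2) = 0.00888 mA.
I_C = β·I_B = 100×0.00888 = 0.888 mA.
V_CE = V_CC − I_C·R_C − I_E·R_E = 10 − 0.888×1.2 − 0.896×2.2 = 6.96 V > V_CE(sat), so the active-region assumption holds.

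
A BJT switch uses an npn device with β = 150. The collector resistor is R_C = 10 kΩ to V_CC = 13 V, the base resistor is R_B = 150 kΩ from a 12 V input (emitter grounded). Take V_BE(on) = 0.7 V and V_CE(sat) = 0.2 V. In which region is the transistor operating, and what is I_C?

Assume active: I_B = (12 − 0.7)/150 = 0.0753 mA, giving I_C = β·I_B = 11.3 mA.
But then V_CE = 13 − 11.3×10 = -100 V < V_CE(sat) = 0.2 V — impossible in the active region.
So the transistor is saturated. With V_CE = 0.2 V, I_C = (V_CC − 0.2)/R_C = 12.8/10 = 1.28 mA.
Check: β·I_B = 11.3 mA > I_C = 1.28 mA, confirming saturation.

saturation; I_C ≈ 1.3 mA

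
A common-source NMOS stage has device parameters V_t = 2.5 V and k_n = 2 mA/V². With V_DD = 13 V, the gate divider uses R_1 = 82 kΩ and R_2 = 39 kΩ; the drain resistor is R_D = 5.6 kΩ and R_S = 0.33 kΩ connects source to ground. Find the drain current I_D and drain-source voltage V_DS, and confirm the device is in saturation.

V_G = V_DD·R_2/(R_1+R_2) = 13×39/121 = 4.19 V.
Assume saturation: I_D = (k_n/2)(V_GS − V_t)² with V_GS = V_G − I_D·R_S = 4.19 − 0.33·I_D.
Substituting gives 0.109·I_D² − 2.12·I_D + 2.86 = 0, with roots I_D = 1.46 or 18 mA.
The root I_D = 18 mA gives V_GS = -1.74 V ≤ V_t, so take I_D = 1.46 mA.
Then V_GS = 3.71 V and V_DS = V_DD − I_D(R_D+R_S) = 13 − 1.46×5.93 = 4.34 V.
Saturation requires V_DS ≥ V_GS − V_t = 1.21 V; 4.34 ≥ 1.21 ✓.

I_D ≈ 1.5 mA, V_DS ≈ 4.3 V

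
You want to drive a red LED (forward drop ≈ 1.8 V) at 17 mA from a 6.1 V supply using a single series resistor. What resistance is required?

R ≈ 0.25 kΩ

The resistor drops V_S − V_D = 6.1 − 1.8 = 4.3 V at 17 mA.
R = 4.3 V / 17 mA = 0.253 kΩ.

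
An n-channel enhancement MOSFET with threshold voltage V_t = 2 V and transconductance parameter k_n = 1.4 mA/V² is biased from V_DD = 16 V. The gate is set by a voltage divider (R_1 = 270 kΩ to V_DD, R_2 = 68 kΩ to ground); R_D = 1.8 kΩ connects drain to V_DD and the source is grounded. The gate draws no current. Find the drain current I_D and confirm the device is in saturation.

V_G = V_DD·R_2/(R_1+R_2) = 16×68/338 = 3.22 V. With the source grounded, V_GS = V_G = 3.22 V.
Assume saturation: I_D = (k_n/2)(V_GS − V_t)² = (1.4/2)×(3.22 − 2)² = 0.7×1.22² = 1.04 mA.
V_DS = V_DD − I_D·R_D = 16 − 1.04×1.8 = 14.1 V.
Saturation requires V_DS ≥ V_GS − V_t = 1.22 V; 14.1 ≥ 1.22 ✓.

I_D ≈ 1 mA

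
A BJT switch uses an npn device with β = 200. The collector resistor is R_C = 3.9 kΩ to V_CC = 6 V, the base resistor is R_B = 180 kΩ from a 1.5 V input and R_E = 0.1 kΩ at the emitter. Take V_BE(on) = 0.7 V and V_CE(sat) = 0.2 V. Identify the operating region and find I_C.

active; I_C ≈ 0.8 mA

Assume active. Base-emitter loop: I_B = (V_BB − V_BE)/(R_B + (β+1)R_E) = (1.5 − 0.7)/(180 + 201×0.1) = 0.004 mA.
I_C = β·I_B = 200×0.004 = 0.8 mA.
V_CE = V_CC − I_C·R_C − I_E·R_E = 6 − 0.8×3.9 − 0.804×0.1 = 2.8 V > V_CE(sat), so the active-region assumption holds.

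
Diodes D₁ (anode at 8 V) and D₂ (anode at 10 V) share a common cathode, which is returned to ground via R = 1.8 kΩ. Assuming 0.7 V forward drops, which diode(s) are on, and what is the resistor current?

Only D₂ conducts; I_R ≈ 5.2 mA

Assume both conduct. Then node N would need to be at both 8−0.7 = 7.3 V and 10−0.7 = 9.3 V, which is impossible.
Assume only D₂ conducts: V_N = 10 − 0.7 = 9.3 V, so I_R = 9.3/1.8 = 5.17 mA.
Check D₁: its anode-to-cathode voltage is 8 − 9.3 = -1.3 V < 0.7 V, so it is off. The assumption is consistent.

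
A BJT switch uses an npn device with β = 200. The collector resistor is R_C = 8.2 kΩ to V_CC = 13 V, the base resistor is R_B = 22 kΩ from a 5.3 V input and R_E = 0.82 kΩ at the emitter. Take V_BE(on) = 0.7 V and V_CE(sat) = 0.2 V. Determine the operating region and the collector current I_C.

saturation; I_C ≈ 1.4 mA

Assume active: I_B = (5.3 − 0.7)/(22 + 201×0.82) = 0.0246 mA, I_C = β·I_B = 4.92 mA.
Then V_CE = 13 − 4.92×8.2 − 4.95×0.82 = -31.4 V < 0.2 V — the active assumption fails.
Re-solve with V_CE = 0.2 V. KCL at the emitter: V_E/R_E = (V_BB−0.7−V_E)/R_B + (V_CC−0.2−V_E)/R_C, giving V_E = 1.28 V.
I_C = (V_CC − 0.2 − V_E)/R_C = (12.8 − 1.28)/8.2 = 1.41 mA.
Check: I_B = (4.6 − 1.28)/22 = 0.151 mA, and β·I_B = 30.2 mA > I_C, confirming saturation.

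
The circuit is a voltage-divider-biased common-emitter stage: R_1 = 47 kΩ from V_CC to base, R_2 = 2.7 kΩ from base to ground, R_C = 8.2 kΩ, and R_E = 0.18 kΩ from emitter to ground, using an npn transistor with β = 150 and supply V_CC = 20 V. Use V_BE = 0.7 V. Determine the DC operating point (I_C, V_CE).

I_C ≈ 1.9 mA, V_CE ≈ 3.7 V

Thevenize the base divider: V_Th = V_CC·R_2/(R_1+R_2) = 20×2.7/49.7 = 1.09 V, R_Th = R_1‖R_2 = 2.55 kΩ.
Base-emitter loop: V_Th = I_B·R_Th + V_BE + (β+1)I_B·R_E, so I_B = (1.09 − 0.7) / (2.55 + 151×0.18) = 0.013 mA.
I_C = β·I_B = 150×0.013 = 1.95 mA, and I_E = (β+1)I_B = 1.96 mA.
V_CE = V_CC − I_C·R_C − I_E·R_E = 20 − 1.95×8.2 − 1.96×0.18 = 3.66 V.
V_CE = 3.66 V > 0.2 V confirms active-region operation.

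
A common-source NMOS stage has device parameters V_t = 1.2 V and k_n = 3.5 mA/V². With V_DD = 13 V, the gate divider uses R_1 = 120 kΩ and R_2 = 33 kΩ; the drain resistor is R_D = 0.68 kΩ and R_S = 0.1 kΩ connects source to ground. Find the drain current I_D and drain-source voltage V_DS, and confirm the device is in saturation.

I_D ≈ 3 mA, V_DS ≈ 11 V

V_G = V_DD·R_2/(R_1+R_2) = 13×33/153 = 2.8 V.
Assume saturation: I_D = (k_n/2)(V_GS − V_t)² with V_GS = V_G − I_D·R_S = 2.8 − 0.1·I_D.
Substituting gives 0.0175·I_D² − 1.56·I_D + 4.5 = 0, with roots I_D = 2.98 or 86.2 mA.
The root I_D = 86.2 mA gives V_GS = -5.82 V ≤ V_t, so take I_D = 2.98 mA.
Then V_GS = 2.51 V and V_DS = V_DD − I_D(R_D+R_S) = 13 − 2.98×0.78 = 10.7 V.
Saturation requires V_DS ≥ V_GS − V_t = 1.31 V; 10.7 ≥ 1.31 ✓.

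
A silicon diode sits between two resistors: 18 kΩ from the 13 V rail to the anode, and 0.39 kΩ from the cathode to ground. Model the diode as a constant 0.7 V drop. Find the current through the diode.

I ≈ 0.67 mA

The two resistors are in series with the diode, so KVL gives 13 = I·18 + 0.7 + I·0.39.
I = (13 − 0.7) / (18 + 0.39) kΩ = 12.3 / 18.4 = 0.669 mA.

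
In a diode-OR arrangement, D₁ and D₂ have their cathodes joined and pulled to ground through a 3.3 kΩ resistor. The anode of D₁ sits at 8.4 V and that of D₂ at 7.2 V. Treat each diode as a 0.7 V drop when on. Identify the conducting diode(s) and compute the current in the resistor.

Only D₁ conducts; I_R ≈ 2.3 mA

Assume both conduct. Then node N would need to be at both 8.4−0.7 = 7.7 V and 7.2−0.7 = 6.5 V, which is impossible.
Assume only D₁ conducts: V_N = 8.4 − 0.7 = 7.7 V, so I_R = 7.7/3.3 = 2.33 mA.
Check D₂: its anode-to-cathode voltage is 7.2 − 7.7 = -0.5 V < 0.7 V, so it is off. The assumption is consistent.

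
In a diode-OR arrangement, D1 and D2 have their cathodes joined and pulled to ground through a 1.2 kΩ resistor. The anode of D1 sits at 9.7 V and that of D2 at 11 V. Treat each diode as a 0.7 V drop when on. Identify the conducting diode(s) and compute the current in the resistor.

Assume both conduct. Then node N would need to be at both 9.7−0.7 = 9 V and 11−0.7 = 10.3 V, which is impossible.
Assume only D2 conducts: V_N = 11 − 0.7 = 10.3 V, so I_R = 10.3/1.2 = 8.58 mA.
Check D1: its anode-to-cathode voltage is 9.7 − 10.3 = -0.6 V < 0.7 V, so it is off. The assumption is consistent.

Only D2 conducts; I_R ≈ 8.6 mA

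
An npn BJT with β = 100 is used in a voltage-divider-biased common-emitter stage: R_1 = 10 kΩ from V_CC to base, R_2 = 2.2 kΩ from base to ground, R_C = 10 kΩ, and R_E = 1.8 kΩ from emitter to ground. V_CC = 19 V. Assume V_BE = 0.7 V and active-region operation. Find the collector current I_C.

I_C ≈ 1.5 mA

Thevenize the base divider: V_Th = V_CC·R_2/(R_1+R_2) = 19×2.2/12.2 = 3.43 V, R_Th = R_1‖R_2 = 1.8 kΩ.
Base-emitter loop: V_Th = I_B·R_Th + V_BE + (β+1)I_B·R_E, so I_B = (3.43 − 0.7) / (1.8 + 101×1.8) = 0.0148 mA.
I_C = β·I_B = 100×0.0148 = 1.48 mA, and I_E = (β+1)I_B = 1.5 mA.
V_CE = V_CC − I_C·R_C − I_E·R_E = 19 − 1.48×10 − 1.5×1.8 = 1.45 V.
V_CE = 1.45 V > 0.2 V confirms active-region operation.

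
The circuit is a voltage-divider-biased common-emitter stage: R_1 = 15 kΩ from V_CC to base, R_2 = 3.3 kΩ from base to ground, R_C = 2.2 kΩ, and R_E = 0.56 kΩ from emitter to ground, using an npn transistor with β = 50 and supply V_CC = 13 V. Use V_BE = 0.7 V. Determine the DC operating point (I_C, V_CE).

Thevenize the base divider: V_Th = V_CC·R_2/(R_1+R_2) = 13×3.3/18.3 = 2.34 V, R_Th = R_1‖R_2 = 2.7 kΩ.
Base-emitter loop: V_Th = I_B·R_Th + V_BE + (β+1)I_B·R_E, so I_B = (2.34 − 0.7) / (2.7 + 51×0.56) = 0.0526 mA.
I_C = β·I_B = 50×0.0526 = 2.63 mA, and I_E = (β+1)I_B = 2.68 mA.
V_CE = V_CC − I_C·R_C − I_E·R_E = 13 − 2.63×2.2 − 2.68×0.56 = 5.71 V.
V_CE = 5.71 V > 0.2 V confirms active-region operation.

I_C ≈ 2.6 mA, V_CE ≈ 5.7 V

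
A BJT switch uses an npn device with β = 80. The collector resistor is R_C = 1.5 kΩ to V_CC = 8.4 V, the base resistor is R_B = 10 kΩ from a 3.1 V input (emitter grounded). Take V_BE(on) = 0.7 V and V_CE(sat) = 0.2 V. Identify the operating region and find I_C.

Assume active: I_B = (3.1 − 0.7)/10 = 0.24 mA, giving I_C = β·I_B = 19.2 mA.
But then V_CE = 8.4 − 19.2×1.5 = -20.4 V < V_CE(sat) = 0.2 V — impossible in the active region.
So the transistor is saturated. With V_CE = 0.2 V, I_C = (V_CC − 0.2)/R_C = 8.2/1.5 = 5.47 mA.
Check: β·I_B = 19.2 mA > I_C = 5.47 mA, confirming saturation.

saturation; I_C ≈ 5.5 mA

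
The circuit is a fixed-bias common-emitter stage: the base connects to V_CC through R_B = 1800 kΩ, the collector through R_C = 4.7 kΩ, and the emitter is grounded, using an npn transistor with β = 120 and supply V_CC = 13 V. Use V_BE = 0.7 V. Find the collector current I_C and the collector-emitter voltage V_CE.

I_C ≈ 0.82 mA, V_CE ≈ 9.1 V

Base loop: V_CC = I_B·R_B + V_BE, so I_B = (13 − 0.7)/1800 kΩ = 0.00683 mA.
In the active region I_C = β·I_B = 120 × 0.00683 = 0.82 mA.
Collector loop: V_CE = V_CC − I_C·R_C = 13 − 0.82×4.7 = 9.15 V.
Since V_CE = 9.15 V > V_CE(sat) ≈ 0.2 V, the transistor is in the active region as assumed.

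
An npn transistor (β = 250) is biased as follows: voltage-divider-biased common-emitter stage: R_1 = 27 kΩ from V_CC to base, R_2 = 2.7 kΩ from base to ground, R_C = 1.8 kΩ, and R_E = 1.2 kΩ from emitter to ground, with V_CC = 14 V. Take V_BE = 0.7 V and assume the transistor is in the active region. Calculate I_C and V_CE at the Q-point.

I_C ≈ 0.47 mA, V_CE ≈ 13 V

Thevenize the base divider: V_Th = V_CC·R_2/(R_1+R_2) = 14×2.7/29.7 = 1.27 V, R_Th = R_1‖R_2 = 2.45 kΩ.
Base-emitter loop: V_Th = I_B·R_Th + V_BE + (β+1)I_B·R_E, so I_B = (1.27 − 0.7) / (2.45 + 251×1.2) = 0.00189 mA.
I_C = β·I_B = 250×0.00189 = 0.472 mA, and I_E = (β+1)I_B = 0.473 mA.
V_CE = V_CC − I_C·R_C − I_E·R_E = 14 − 0.472×1.8 − 0.473×1.2 = 12.6 V.
V_CE = 12.6 V > 0.2 V confirms active-region operation.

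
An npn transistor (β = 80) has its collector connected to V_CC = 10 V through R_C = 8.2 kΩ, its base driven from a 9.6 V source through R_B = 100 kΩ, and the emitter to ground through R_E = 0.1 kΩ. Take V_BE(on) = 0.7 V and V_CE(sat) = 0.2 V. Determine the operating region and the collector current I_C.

saturation; I_C ≈ 1.2 mA

Assume active: I_B = (9.6 − 0.7)/(100 + 81×0.1) = 0.0823 mA, I_C = β·I_B = 6.59 mA.
Then V_CE = 10 − 6.59×8.2 − 6.67×0.1 = -44.7 V < 0.2 V — the active assumption fails.
Re-solve with V_CE = 0.2 V. KCL at the emitter: V_E/R_E = (V_BB−0.7−V_E)/R_B + (V_CC−0.2−V_E)/R_C, giving V_E = 0.127 V.
I_C = (V_CC − 0.2 − V_E)/R_C = (9.8 − 0.127)/8.2 = 1.18 mA.
Check: I_B = (8.9 − 0.127)/100 = 0.0877 mA, and β·I_B = 7.02 mA > I_C, confirming saturation.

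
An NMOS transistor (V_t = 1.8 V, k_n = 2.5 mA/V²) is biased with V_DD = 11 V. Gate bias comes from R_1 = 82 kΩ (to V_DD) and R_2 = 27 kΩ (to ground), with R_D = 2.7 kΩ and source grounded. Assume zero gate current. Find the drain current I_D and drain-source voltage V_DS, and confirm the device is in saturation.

V_G = V_DD·R_2/(R_1+R_2) = 11×27/109 = 2.72 V. With the source grounded, V_GS = V_G = 2.72 V.
Assume saturation: I_D = (k_n/2)(V_GS − V_t)² = (2.5/2)×(2.72 − 1.8)² = 1.25×0.925² = 1.07 mA.
V_DS = V_DD − I_D·R_D = 11 − 1.07×2.7 = 8.11 V.
Saturation requires V_DS ≥ V_GS − V_t = 0.925 V; 8.11 ≥ 0.925 ✓.

I_D ≈ 1.1 mA, V_DS ≈ 8.1 V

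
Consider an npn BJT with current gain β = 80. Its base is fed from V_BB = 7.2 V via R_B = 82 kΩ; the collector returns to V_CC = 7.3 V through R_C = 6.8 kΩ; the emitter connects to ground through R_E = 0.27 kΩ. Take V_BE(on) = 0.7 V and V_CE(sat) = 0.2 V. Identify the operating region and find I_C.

Assume active: I_B = (7.2 − 0.7)/(82 + 81×0.27) = 0.0626 mA, I_C = β·I_B = 5.01 mA.
Then V_CE = 7.3 − 5.01×6.8 − 5.07×0.27 = -28.1 V < 0.2 V — the active assumption fails.
Re-solve with V_CE = 0.2 V. KCL at the emitter: V_E/R_E = (V_BB−0.7−V_E)/R_B + (V_CC−0.2−V_E)/R_C, giving V_E = 0.291 V.
I_C = (V_CC − 0.2 − V_E)/R_C = (7.1 − 0.291)/6.8 = 1 mA.
Check: I_B = (6.5 − 0.291)/82 = 0.0757 mA, and β·I_B = 6.06 mA > I_C, confirming saturation.

saturation; I_C ≈ 1 mA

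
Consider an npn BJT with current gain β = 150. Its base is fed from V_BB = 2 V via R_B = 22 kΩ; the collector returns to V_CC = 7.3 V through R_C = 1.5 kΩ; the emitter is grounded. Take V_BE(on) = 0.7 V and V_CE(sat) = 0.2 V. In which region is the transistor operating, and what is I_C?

Assume active: I_B = (2 − 0.7)/22 = 0.0591 mA, giving I_C = β·I_B = 8.86 mA.
But then V_CE = 7.3 − 8.86×1.5 = -6 V < V_CE(sat) = 0.2 V — impossible in the active region.
So the transistor is saturated. With V_CE = 0.2 V, I_C = (V_CC − 0.2)/R_C = 7.1/1.5 = 4.73 mA.
Check: β·I_B = 8.86 mA > I_C = 4.73 mA, confirming saturation.

saturation; I_C ≈ 4.7 mA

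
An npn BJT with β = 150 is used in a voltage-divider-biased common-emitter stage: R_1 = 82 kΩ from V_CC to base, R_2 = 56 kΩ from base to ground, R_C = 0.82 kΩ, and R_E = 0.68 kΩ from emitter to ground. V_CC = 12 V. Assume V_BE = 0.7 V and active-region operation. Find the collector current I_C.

I_C ≈ 4.6 mA

Thevenize the base divider: V_Th = V_CC·R_2/(R_1+R_2) = 12×56/138 = 4.87 V, R_Th = R_1‖R_2 = 33.3 kΩ.
Base-emitter loop: V_Th = I_B·R_Th + V_BE + (β+1)I_B·R_E, so I_B = (4.87 − 0.7) / (33.3 + 151×0.68) = 0.0307 mA.
I_C = β·I_B = 150×0.0307 = 4.6 mA, and I_E = (β+1)I_B = 4.63 mA.
V_CE = V_CC − I_C·R_C − I_E·R_E = 12 − 4.6×0.82 − 4.63×0.68 = 5.08 V.
V_CE = 5.08 V > 0.2 V confirms active-region operation.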